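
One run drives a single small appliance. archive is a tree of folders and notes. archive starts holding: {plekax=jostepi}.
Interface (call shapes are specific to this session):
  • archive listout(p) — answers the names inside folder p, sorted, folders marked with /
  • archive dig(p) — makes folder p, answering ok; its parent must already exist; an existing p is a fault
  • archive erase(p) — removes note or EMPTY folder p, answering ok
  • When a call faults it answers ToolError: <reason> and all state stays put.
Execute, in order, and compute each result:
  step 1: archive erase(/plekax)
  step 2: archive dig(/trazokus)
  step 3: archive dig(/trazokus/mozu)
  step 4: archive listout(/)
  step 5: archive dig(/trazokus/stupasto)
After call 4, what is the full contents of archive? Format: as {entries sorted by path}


-> archive erase(p='/plekax')
<- ok
-> archive dig(p='/trazokus')
<- ok
-> archive dig(p='/trazokus/mozu')
<- ok
-> archive listout(p='/')
<- [trazokus/]
-> archive dig(p='/trazokus/stupasto')
<- ok

Answer: {trazokus/, trazokus/mozu/}


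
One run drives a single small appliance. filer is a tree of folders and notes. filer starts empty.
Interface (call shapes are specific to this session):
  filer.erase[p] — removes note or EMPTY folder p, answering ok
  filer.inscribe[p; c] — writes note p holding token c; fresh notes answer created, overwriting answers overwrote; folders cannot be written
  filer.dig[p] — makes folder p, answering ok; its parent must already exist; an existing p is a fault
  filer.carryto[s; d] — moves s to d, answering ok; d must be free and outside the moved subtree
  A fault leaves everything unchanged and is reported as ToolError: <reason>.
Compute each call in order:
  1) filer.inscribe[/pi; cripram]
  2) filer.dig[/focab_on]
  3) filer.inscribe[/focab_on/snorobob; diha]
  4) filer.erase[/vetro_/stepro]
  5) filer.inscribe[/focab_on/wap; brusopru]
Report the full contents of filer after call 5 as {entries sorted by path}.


Answer: {focab_on/, focab_on/snorobob=diha, focab_on/wap=brusopru, pi=cripram}

Derivation:
! 1. filer.inscribe(p→/pi, c→cripram) : created
! 2. filer.dig(p→/focab_on) : ok
! 3. filer.inscribe(p→/focab_on/snorobob, c→diha) : created
! 4. filer.erase(p→/vetro_/stepro) : ToolError: not found
! 5. filer.inscribe(p→/focab_on/wap, c→brusopru) : created


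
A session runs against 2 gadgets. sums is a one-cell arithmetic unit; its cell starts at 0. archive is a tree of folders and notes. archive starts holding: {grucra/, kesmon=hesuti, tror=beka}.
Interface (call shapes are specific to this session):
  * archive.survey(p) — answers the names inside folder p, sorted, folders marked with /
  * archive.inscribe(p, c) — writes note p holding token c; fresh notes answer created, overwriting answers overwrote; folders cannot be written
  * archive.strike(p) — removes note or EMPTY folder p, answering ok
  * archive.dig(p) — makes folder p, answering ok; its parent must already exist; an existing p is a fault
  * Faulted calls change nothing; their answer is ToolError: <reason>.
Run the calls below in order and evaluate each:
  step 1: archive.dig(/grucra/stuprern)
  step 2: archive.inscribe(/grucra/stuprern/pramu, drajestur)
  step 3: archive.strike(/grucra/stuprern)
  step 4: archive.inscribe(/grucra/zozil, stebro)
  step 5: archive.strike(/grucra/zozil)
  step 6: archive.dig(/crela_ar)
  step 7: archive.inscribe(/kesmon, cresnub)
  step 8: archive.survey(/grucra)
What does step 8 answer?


Answer: [stuprern/]

Derivation:
Then dig(p='/grucra/stuprern'), → ok.
Using inscribe(p='/grucra/stuprern/pramu', c='drajestur'), giving created.
I run strike(p='/grucra/stuprern'), yielding ToolError: not empty.
Then inscribe(p='/grucra/zozil', c='stebro'), and observe created.
I try strike(p='/grucra/zozil'), and see ok.
I invoke dig(p='/crela_ar'), and get ok.
I use inscribe(p='/kesmon', c='cresnub'), and see overwrote.
I try survey(p='/grucra'), and see [stuprern/].


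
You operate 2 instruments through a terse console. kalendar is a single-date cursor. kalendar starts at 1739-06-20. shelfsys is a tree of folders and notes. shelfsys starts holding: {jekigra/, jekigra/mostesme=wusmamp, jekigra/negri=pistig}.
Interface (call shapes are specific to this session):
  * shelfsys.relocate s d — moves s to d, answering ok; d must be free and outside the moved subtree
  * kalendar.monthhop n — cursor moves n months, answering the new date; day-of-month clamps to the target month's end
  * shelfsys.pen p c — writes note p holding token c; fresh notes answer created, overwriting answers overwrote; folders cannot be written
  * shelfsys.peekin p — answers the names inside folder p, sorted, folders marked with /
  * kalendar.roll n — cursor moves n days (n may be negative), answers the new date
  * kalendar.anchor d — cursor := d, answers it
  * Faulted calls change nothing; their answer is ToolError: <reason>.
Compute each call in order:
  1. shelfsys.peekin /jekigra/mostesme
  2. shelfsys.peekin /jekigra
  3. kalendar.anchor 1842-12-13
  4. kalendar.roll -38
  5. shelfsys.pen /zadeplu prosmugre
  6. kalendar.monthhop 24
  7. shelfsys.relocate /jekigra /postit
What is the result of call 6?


→ shelfsys.peekin(p→/jekigra/mostesme)
← ToolError: not a directory
→ shelfsys.peekin(p→/jekigra)
← [mostesme, negri]
→ kalendar.anchor(d→1842-12-13)
← 1842-12-13
→ kalendar.roll(n→-38)
← 1842-11-05
→ shelfsys.pen(p→/zadeplu, c→prosmugre)
← created
→ kalendar.monthhop(n→24)
← 1844-11-05
→ shelfsys.relocate(s→/jekigra, d→/postit)
← ok

Answer: 1844-11-05


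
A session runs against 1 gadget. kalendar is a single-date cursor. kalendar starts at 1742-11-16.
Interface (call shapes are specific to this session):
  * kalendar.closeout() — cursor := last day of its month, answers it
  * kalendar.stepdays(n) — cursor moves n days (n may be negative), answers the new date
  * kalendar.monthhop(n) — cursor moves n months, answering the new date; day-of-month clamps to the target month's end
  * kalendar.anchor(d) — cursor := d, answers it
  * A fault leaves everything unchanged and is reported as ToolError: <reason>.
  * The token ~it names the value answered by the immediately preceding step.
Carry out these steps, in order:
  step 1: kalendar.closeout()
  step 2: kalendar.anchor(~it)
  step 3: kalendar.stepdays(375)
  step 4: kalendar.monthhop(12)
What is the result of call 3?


Answer: 1743-12-10

Derivation:
~$ closeout
  1742-11-30
~$ anchor d→~it
  1742-11-30
~$ stepdays n→375
  1743-12-10
~$ monthhop n→12
  1744-12-10


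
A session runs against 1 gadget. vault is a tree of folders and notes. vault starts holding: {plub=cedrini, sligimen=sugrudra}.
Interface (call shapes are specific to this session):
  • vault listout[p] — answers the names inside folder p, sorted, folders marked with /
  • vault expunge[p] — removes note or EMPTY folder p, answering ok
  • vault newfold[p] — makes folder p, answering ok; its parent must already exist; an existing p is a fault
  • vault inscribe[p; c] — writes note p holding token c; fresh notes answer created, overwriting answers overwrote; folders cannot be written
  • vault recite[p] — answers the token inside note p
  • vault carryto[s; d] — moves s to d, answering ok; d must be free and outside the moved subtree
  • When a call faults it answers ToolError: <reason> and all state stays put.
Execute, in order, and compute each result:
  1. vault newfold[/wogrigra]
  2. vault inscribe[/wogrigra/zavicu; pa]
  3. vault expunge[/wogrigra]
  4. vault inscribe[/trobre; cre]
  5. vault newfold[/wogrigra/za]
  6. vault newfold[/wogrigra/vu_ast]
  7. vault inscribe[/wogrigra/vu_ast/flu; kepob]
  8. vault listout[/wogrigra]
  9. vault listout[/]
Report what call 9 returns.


Answer: [plub, sligimen, trobre, wogrigra/]

Derivation:
$ vault newfold p='/wogrigra'
:: ok
$ vault inscribe p='/wogrigra/zavicu' c='pa'
:: created
$ vault expunge p='/wogrigra'
:: ToolError: not empty
$ vault inscribe p='/trobre' c='cre'
:: created
$ vault newfold p='/wogrigra/za'
:: ok
$ vault newfold p='/wogrigra/vu_ast'
:: ok
$ vault inscribe p='/wogrigra/vu_ast/flu' c='kepob'
:: created
$ vault listout p='/wogrigra'
:: [vu_ast/, za/, zavicu]
$ vault listout p='/'
:: [plub, sligimen, trobre, wogrigra/]


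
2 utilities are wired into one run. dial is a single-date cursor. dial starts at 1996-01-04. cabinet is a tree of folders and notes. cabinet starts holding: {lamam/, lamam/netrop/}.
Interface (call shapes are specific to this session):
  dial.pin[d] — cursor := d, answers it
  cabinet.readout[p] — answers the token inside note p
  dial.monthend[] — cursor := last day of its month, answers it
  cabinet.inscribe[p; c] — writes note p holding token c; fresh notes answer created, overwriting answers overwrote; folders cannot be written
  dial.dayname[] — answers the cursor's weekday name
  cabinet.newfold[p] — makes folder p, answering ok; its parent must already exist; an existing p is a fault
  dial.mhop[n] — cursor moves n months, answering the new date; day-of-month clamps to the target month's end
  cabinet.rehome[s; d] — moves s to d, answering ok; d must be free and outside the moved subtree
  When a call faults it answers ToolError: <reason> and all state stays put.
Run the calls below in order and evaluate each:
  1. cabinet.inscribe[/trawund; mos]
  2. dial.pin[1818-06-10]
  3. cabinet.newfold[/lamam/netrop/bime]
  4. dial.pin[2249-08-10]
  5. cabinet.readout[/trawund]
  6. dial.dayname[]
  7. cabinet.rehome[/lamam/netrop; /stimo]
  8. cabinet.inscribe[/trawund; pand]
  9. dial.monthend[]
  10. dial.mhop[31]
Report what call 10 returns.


Step: cabinet.inscribe[p→/trawund; c→mos]
Result: created
Step: dial.pin[d→1818-06-10]
Result: 1818-06-10
Step: cabinet.newfold[p→/lamam/netrop/bime]
Result: ok
Step: dial.pin[d→2249-08-10]
Result: 2249-08-10
Step: cabinet.readout[p→/trawund]
Result: mos
Step: dial.dayname[]
Result: Friday
Step: cabinet.rehome[s→/lamam/netrop; d→/stimo]
Result: ok
Step: cabinet.inscribe[p→/trawund; c→pand]
Result: overwrote
Step: dial.monthend[]
Result: 2249-08-31
Step: dial.mhop[n→31]
Result: 2252-03-31

Answer: 2252-03-31


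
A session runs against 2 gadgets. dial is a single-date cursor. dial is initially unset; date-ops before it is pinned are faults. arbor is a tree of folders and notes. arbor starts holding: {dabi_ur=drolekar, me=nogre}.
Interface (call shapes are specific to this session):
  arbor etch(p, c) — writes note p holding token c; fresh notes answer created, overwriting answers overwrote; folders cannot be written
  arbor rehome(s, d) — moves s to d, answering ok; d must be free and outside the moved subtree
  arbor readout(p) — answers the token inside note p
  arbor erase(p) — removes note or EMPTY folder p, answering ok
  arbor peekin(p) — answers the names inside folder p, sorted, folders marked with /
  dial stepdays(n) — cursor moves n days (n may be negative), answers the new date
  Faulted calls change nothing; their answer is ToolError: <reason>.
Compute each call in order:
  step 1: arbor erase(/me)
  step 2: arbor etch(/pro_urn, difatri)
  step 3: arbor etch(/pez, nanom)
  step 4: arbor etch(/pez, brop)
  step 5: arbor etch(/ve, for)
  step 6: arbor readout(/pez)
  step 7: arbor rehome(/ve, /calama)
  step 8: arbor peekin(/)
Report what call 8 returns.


Answer: [calama, dabi_ur, pez, pro_urn]

Derivation:
Next I call arbor erase passing p=/me, giving ok.
I run arbor etch passing p=/pro_urn, c=difatri, yielding created.
I run arbor etch passing p=/pez, c=nanom, giving created.
I use arbor etch passing p=/pez, c=brop, — result: overwrote.
Using arbor etch passing p=/ve, c=for, — result: created.
I try arbor readout passing p=/pez, → brop.
Now I run arbor rehome passing s=/ve, d=/calama, → ok.
I call arbor peekin passing p=/, and see [calama, dabi_ur, pez, pro_urn].


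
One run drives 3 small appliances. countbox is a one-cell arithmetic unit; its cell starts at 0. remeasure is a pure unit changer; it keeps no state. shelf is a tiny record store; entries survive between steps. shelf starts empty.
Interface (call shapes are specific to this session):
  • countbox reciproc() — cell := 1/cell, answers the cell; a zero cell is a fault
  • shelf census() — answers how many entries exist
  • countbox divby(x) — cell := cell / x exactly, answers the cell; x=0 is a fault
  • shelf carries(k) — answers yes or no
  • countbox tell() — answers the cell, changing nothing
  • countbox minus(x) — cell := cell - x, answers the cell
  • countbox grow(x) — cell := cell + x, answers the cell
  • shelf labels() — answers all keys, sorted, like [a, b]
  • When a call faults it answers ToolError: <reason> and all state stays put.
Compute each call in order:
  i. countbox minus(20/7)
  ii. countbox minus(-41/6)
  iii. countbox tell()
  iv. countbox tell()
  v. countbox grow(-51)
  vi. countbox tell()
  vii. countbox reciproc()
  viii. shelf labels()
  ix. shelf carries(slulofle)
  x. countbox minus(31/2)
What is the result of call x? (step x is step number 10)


Answer: -61309/3950

Derivation:
>>> countbox minus x→20/7
:: -20/7
>>> countbox minus x→-41/6
:: 167/42
>>> countbox tell
:: 167/42
>>> countbox tell
:: 167/42
>>> countbox grow x→-51
:: -1975/42
>>> countbox tell
:: -1975/42
>>> countbox reciproc
:: -42/1975
>>> shelf labels
:: []
>>> shelf carries k→slulofle
:: no
>>> countbox minus x→31/2
:: -61309/3950


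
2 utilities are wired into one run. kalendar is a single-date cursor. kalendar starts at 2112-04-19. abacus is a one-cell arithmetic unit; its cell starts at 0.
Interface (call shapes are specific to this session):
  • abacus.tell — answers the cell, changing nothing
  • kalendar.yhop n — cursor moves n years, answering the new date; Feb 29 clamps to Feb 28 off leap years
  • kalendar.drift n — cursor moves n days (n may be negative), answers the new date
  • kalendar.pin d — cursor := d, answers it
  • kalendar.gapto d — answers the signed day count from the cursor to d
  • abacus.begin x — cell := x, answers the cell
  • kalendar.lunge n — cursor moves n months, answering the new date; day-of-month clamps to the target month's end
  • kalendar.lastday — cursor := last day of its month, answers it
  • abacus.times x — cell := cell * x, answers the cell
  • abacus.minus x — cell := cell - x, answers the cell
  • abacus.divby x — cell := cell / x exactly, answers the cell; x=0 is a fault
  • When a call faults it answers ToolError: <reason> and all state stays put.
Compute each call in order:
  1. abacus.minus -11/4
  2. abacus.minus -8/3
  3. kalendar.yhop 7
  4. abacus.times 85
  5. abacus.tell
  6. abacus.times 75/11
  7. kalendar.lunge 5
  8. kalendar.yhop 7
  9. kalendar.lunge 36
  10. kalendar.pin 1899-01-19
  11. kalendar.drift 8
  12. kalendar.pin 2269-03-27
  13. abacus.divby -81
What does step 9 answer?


Answer: 2129-09-19

Derivation:
% 1. abacus.minus(x=-11/4) == 11/4
% 2. abacus.minus(x=-8/3) == 65/12
% 3. kalendar.yhop(n=7) == 2119-04-19
% 4. abacus.times(x=85) == 5525/12
% 5. abacus.tell() == 5525/12
% 6. abacus.times(x=75/11) == 138125/44
% 7. kalendar.lunge(n=5) == 2119-09-19
% 8. kalendar.yhop(n=7) == 2126-09-19
% 9. kalendar.lunge(n=36) == 2129-09-19
% 10. kalendar.pin(d=1899-01-19) == 1899-01-19
% 11. kalendar.drift(n=8) == 1899-01-27
% 12. kalendar.pin(d=2269-03-27) == 2269-03-27
% 13. abacus.divby(x=-81) == -138125/3564


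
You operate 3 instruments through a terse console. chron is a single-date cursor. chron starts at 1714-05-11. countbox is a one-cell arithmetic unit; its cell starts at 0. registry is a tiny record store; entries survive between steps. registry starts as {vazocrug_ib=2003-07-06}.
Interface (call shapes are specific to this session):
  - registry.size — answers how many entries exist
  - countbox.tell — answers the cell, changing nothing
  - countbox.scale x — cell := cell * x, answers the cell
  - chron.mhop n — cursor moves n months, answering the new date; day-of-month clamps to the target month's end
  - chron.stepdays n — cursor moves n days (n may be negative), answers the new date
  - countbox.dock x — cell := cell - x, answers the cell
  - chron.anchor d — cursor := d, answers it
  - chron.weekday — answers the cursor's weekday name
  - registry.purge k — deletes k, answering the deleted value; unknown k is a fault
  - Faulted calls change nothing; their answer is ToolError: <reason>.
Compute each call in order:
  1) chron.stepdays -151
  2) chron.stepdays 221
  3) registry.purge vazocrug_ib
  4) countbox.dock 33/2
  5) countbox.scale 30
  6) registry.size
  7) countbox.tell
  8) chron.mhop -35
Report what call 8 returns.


% chron.stepdays(n→-151) ~> 1713-12-11
% chron.stepdays(n→221) ~> 1714-07-20
% registry.purge(k→vazocrug_ib) ~> 2003-07-06
% countbox.dock(x→33/2) ~> -33/2
% countbox.scale(x→30) ~> -495
% registry.size() ~> 0
% countbox.tell() ~> -495
% chron.mhop(n→-35) ~> 1711-08-20

Answer: 1711-08-20


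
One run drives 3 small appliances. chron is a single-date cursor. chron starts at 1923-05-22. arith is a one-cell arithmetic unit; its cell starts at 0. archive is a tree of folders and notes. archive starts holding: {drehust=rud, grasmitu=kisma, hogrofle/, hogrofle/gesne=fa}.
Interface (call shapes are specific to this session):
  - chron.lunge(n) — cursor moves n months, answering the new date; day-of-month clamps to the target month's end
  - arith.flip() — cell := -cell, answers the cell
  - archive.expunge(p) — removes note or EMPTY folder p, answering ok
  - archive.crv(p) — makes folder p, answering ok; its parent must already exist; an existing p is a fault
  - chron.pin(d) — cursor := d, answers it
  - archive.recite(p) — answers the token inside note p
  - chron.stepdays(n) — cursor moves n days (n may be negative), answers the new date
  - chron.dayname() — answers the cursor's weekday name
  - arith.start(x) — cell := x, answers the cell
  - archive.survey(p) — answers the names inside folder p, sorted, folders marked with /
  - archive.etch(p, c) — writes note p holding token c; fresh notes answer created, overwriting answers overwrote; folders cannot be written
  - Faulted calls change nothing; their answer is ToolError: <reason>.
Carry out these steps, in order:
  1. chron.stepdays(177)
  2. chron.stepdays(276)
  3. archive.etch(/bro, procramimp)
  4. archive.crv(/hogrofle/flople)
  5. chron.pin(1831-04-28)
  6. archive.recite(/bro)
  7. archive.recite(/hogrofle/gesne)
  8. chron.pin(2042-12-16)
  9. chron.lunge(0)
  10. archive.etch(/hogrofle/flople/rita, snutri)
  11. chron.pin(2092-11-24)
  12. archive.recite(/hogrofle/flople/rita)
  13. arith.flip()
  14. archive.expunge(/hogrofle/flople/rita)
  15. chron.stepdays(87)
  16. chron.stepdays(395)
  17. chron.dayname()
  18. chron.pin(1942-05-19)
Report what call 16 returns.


Using chron.stepdays(n='177'), giving 1923-11-15.
I try chron.stepdays(n='276'), — result: 1924-08-17.
Calling archive.etch(p='/bro', c='procramimp'), and see created.
Using archive.crv(p='/hogrofle/flople'), giving ok.
Now I run chron.pin(d='1831-04-28'), and see 1831-04-28.
I call archive.recite(p='/bro'), and see procramimp.
Using archive.recite(p='/hogrofle/gesne'), yielding fa.
I run chron.pin(d='2042-12-16'), → 2042-12-16.
I run chron.lunge(n='0'), → 2042-12-16.
Then archive.etch(p='/hogrofle/flople/rita', c='snutri'): created.
I try chron.pin(d='2092-11-24'), giving 2092-11-24.
I call archive.recite(p='/hogrofle/flople/rita'), and see snutri.
I run arith.flip, → 0.
Calling archive.expunge(p='/hogrofle/flople/rita'), and observe ok.
I invoke chron.stepdays(n='87'), giving 2093-02-19.
Using chron.stepdays(n='395'): 2094-03-21.
Calling chron.dayname, — result: Sunday.
Invoking chron.pin(d='1942-05-19'), — result: 1942-05-19.

Answer: 2094-03-21


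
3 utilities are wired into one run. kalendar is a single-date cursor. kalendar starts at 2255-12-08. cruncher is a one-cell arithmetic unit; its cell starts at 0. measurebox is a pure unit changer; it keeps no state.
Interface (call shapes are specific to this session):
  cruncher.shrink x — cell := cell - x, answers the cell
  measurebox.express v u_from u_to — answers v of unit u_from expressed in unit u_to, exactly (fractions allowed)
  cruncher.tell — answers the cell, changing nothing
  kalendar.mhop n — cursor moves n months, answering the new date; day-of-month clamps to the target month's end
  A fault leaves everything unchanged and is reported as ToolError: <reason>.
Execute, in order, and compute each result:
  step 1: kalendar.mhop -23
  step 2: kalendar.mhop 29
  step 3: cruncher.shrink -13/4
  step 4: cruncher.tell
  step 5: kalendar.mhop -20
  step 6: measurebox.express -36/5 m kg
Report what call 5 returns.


Answer: 2254-10-08

Derivation:
# 1. kalendar.mhop(n→-23) == 2254-01-08
# 2. kalendar.mhop(n→29) == 2256-06-08
# 3. cruncher.shrink(x→-13/4) == 13/4
# 4. cruncher.tell() == 13/4
# 5. kalendar.mhop(n→-20) == 2254-10-08
# 6. measurebox.express(v→-36/5, u_from→m, u_to→kg) == ToolError: incompatible units


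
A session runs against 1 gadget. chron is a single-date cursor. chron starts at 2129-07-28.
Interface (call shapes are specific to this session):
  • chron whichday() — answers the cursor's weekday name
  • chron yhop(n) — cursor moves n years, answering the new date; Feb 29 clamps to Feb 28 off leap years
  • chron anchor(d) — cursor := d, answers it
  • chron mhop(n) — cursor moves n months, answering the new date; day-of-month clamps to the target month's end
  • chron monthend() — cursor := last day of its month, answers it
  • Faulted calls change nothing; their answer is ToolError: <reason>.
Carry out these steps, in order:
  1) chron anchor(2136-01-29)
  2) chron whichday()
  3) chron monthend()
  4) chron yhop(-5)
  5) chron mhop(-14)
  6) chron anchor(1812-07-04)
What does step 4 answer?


Answer: 2131-01-31

Derivation:
CALL chron anchor[d: 2136-01-29]
RET  2136-01-29
CALL chron whichday[]
RET  Sunday
CALL chron monthend[]
RET  2136-01-31
CALL chron yhop[n: -5]
RET  2131-01-31
CALL chron mhop[n: -14]
RET  2129-11-30
CALL chron anchor[d: 1812-07-04]
RET  1812-07-04


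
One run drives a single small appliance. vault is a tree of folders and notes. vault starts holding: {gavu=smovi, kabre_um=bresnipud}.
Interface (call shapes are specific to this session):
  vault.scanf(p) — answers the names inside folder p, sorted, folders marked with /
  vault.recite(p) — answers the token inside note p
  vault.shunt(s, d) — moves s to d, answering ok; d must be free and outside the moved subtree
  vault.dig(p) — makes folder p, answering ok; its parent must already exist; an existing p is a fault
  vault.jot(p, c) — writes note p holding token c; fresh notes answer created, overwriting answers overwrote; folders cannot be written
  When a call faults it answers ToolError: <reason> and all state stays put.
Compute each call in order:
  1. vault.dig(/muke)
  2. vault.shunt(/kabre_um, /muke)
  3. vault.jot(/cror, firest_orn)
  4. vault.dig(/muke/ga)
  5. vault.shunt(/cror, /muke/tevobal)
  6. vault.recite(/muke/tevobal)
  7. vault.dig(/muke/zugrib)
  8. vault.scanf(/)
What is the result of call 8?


$ vault.dig p=/muke
  ok
$ vault.shunt s=/kabre_um d=/muke
  ToolError: exists
$ vault.jot p=/cror c=firest_orn
  created
$ vault.dig p=/muke/ga
  ok
$ vault.shunt s=/cror d=/muke/tevobal
  ok
$ vault.recite p=/muke/tevobal
  firest_orn
$ vault.dig p=/muke/zugrib
  ok
$ vault.scanf p=/
  [gavu, kabre_um, muke/]

Answer: [gavu, kabre_um, muke/]


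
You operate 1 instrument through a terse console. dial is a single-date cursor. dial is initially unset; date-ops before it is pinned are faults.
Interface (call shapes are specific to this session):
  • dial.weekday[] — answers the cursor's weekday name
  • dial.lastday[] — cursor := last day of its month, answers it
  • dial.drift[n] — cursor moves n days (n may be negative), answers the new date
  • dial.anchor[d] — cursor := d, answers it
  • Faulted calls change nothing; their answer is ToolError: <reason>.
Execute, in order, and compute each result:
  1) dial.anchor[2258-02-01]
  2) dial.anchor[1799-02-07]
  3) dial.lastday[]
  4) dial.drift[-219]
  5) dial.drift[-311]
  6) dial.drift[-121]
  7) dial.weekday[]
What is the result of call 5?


Answer: 1797-09-16

Derivation:
>>> dial.anchor d=2258-02-01
= 2258-02-01
>>> dial.anchor d=1799-02-07
= 1799-02-07
>>> dial.lastday
= 1799-02-28
>>> dial.drift n=-219
= 1798-07-24
>>> dial.drift n=-311
= 1797-09-16
>>> dial.drift n=-121
= 1797-05-18
>>> dial.weekday
= Thursday


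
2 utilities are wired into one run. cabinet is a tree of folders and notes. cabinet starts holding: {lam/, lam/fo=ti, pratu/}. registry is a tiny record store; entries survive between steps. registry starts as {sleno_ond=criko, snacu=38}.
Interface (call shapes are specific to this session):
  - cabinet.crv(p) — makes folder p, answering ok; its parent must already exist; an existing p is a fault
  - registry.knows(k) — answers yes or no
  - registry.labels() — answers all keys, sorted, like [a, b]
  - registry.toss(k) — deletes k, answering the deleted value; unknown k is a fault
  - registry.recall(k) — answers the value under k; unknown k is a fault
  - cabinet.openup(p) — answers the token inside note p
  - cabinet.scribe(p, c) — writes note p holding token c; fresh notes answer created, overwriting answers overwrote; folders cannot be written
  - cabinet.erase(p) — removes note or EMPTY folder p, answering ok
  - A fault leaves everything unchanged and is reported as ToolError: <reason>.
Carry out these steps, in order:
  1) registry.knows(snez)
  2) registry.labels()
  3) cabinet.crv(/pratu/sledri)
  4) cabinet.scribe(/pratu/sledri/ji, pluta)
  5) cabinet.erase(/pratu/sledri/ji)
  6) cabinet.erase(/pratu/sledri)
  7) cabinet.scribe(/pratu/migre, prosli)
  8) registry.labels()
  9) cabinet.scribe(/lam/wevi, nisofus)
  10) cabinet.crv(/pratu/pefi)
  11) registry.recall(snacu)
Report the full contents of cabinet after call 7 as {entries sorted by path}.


Act: registry.knows[k: snez]
Obs: no
Act: registry.labels[]
Obs: [sleno_ond, snacu]
Act: cabinet.crv[p: /pratu/sledri]
Obs: ok
Act: cabinet.scribe[p: /pratu/sledri/ji; c: pluta]
Obs: created
Act: cabinet.erase[p: /pratu/sledri/ji]
Obs: ok
Act: cabinet.erase[p: /pratu/sledri]
Obs: ok
Act: cabinet.scribe[p: /pratu/migre; c: prosli]
Obs: created
Act: registry.labels[]
Obs: [sleno_ond, snacu]
Act: cabinet.scribe[p: /lam/wevi; c: nisofus]
Obs: created
Act: cabinet.crv[p: /pratu/pefi]
Obs: ok
Act: registry.recall[k: snacu]
Obs: 38

Answer: {lam/, lam/fo=ti, pratu/, pratu/migre=prosli}


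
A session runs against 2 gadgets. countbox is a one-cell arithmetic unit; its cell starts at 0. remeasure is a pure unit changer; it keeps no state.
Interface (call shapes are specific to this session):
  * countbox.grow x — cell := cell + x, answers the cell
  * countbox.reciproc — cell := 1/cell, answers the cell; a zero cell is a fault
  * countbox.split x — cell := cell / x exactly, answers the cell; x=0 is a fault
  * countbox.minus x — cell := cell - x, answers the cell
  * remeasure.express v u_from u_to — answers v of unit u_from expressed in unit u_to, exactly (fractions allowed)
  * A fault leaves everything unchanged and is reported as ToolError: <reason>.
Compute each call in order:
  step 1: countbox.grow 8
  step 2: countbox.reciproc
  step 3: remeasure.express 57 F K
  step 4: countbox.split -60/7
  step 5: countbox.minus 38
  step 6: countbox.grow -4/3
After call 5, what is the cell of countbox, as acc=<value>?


I try countbox.grow with 8, which returns 8.
Then countbox.reciproc(), giving 1/8.
I run remeasure.express with 57, F, K, which returns 51667/180.
Calling countbox.split with -60/7, → -7/480.
I invoke countbox.minus with 38, yielding -18247/480.
I call countbox.grow with -4/3: -18887/480.

Answer: acc=-18247/480


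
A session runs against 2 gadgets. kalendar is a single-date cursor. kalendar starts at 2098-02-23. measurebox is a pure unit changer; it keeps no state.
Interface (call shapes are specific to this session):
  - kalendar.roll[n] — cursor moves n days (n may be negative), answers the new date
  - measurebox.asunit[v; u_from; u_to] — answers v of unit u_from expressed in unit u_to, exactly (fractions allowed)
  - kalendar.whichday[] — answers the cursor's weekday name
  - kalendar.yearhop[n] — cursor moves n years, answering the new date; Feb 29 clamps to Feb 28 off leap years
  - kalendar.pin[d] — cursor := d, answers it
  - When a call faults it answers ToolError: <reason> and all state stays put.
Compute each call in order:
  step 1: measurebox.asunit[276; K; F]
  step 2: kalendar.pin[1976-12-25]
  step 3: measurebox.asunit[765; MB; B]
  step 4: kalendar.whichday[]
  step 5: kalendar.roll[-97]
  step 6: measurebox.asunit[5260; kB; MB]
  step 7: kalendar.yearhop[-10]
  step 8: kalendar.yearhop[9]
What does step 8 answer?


Act: measurebox.asunit[v→276; u_from→K; u_to→F]
Obs: 3713/100
Act: kalendar.pin[d→1976-12-25]
Obs: 1976-12-25
Act: measurebox.asunit[v→765; u_from→MB; u_to→B]
Obs: 765000000
Act: kalendar.whichday[]
Obs: Saturday
Act: kalendar.roll[n→-97]
Obs: 1976-09-19
Act: measurebox.asunit[v→5260; u_from→kB; u_to→MB]
Obs: 263/50
Act: kalendar.yearhop[n→-10]
Obs: 1966-09-19
Act: kalendar.yearhop[n→9]
Obs: 1975-09-19

Answer: 1975-09-19


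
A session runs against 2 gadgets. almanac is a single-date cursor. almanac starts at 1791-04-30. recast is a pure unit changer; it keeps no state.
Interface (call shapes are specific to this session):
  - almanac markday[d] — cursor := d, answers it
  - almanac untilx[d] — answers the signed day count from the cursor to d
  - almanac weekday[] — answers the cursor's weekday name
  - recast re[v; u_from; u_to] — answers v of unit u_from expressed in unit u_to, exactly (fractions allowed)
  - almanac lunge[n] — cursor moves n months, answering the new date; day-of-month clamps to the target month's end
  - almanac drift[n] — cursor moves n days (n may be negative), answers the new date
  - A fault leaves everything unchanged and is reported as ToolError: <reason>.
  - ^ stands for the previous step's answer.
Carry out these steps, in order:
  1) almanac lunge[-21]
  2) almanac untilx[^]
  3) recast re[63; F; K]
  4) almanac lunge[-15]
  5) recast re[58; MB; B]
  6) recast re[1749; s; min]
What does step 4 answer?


Act: almanac lunge[n: -21]
Obs: 1789-07-30
Act: almanac untilx[d: ^]
Obs: 0
Act: recast re[v: 63; u_from: F; u_to: K]
Obs: 52267/180
Act: almanac lunge[n: -15]
Obs: 1788-04-30
Act: recast re[v: 58; u_from: MB; u_to: B]
Obs: 58000000
Act: recast re[v: 1749; u_from: s; u_to: min]
Obs: 583/20

Answer: 1788-04-30


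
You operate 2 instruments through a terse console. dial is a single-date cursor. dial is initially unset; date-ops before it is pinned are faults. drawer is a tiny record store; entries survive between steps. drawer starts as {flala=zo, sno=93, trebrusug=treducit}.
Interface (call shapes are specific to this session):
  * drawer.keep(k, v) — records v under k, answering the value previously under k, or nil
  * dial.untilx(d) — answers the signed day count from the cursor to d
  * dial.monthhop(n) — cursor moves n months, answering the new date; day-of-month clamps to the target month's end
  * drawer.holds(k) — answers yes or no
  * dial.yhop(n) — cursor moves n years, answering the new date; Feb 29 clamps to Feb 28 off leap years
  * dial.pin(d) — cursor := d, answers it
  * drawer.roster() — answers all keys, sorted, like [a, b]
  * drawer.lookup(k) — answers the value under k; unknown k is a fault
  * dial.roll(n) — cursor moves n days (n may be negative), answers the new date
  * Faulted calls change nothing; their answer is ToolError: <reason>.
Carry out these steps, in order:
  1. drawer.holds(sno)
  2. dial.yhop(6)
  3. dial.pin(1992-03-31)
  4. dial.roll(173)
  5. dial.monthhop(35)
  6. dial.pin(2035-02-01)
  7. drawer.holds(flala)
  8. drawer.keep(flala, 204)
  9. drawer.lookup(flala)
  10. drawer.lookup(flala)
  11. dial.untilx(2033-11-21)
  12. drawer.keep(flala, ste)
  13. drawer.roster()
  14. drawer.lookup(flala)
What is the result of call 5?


Act: drawer.holds[k: sno]
Obs: yes
Act: dial.yhop[n: 6]
Obs: ToolError: no date set
Act: dial.pin[d: 1992-03-31]
Obs: 1992-03-31
Act: dial.roll[n: 173]
Obs: 1992-09-20
Act: dial.monthhop[n: 35]
Obs: 1995-08-20
Act: dial.pin[d: 2035-02-01]
Obs: 2035-02-01
Act: drawer.holds[k: flala]
Obs: yes
Act: drawer.keep[k: flala; v: 204]
Obs: zo
Act: drawer.lookup[k: flala]
Obs: 204
Act: drawer.lookup[k: flala]
Obs: 204
Act: dial.untilx[d: 2033-11-21]
Obs: -437
Act: drawer.keep[k: flala; v: ste]
Obs: 204
Act: drawer.roster[]
Obs: [flala, sno, trebrusug]
Act: drawer.lookup[k: flala]
Obs: ste

Answer: 1995-08-20


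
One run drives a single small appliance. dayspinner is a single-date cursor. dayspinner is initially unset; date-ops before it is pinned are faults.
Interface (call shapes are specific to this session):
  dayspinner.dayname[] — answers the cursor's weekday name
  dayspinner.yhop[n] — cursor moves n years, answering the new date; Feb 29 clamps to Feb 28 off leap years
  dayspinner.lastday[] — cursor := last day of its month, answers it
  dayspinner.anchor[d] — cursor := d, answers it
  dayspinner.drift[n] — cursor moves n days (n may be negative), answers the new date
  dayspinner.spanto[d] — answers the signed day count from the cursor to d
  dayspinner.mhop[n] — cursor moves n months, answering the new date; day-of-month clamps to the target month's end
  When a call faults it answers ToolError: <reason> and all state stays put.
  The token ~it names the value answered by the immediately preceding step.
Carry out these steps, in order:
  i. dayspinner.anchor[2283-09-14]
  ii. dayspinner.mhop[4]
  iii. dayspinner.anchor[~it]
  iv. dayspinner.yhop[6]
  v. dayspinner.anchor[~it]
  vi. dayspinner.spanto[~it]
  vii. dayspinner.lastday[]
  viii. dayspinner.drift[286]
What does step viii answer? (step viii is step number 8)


Answer: 2290-11-13

Derivation:
# dayspinner.anchor(d→2283-09-14) => 2283-09-14
# dayspinner.mhop(n→4) => 2284-01-14
# dayspinner.anchor(d→~it) => 2284-01-14
# dayspinner.yhop(n→6) => 2290-01-14
# dayspinner.anchor(d→~it) => 2290-01-14
# dayspinner.spanto(d→~it) => 0
# dayspinner.lastday() => 2290-01-31
# dayspinner.drift(n→286) => 2290-11-13


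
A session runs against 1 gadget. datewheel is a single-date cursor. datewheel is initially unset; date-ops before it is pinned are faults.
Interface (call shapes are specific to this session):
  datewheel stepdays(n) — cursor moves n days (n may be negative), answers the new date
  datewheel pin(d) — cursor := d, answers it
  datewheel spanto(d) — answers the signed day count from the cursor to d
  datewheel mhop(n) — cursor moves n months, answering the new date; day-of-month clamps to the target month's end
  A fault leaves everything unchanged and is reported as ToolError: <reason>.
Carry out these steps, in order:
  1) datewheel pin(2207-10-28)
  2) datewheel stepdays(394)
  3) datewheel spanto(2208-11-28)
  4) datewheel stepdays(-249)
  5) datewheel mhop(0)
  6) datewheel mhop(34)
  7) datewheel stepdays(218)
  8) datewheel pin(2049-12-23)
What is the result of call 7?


;; 1. datewheel pin(d→2207-10-28) == 2207-10-28
;; 2. datewheel stepdays(n→394) == 2208-11-25
;; 3. datewheel spanto(d→2208-11-28) == 3
;; 4. datewheel stepdays(n→-249) == 2208-03-21
;; 5. datewheel mhop(n→0) == 2208-03-21
;; 6. datewheel mhop(n→34) == 2211-01-21
;; 7. datewheel stepdays(n→218) == 2211-08-27
;; 8. datewheel pin(d→2049-12-23) == 2049-12-23

Answer: 2211-08-27


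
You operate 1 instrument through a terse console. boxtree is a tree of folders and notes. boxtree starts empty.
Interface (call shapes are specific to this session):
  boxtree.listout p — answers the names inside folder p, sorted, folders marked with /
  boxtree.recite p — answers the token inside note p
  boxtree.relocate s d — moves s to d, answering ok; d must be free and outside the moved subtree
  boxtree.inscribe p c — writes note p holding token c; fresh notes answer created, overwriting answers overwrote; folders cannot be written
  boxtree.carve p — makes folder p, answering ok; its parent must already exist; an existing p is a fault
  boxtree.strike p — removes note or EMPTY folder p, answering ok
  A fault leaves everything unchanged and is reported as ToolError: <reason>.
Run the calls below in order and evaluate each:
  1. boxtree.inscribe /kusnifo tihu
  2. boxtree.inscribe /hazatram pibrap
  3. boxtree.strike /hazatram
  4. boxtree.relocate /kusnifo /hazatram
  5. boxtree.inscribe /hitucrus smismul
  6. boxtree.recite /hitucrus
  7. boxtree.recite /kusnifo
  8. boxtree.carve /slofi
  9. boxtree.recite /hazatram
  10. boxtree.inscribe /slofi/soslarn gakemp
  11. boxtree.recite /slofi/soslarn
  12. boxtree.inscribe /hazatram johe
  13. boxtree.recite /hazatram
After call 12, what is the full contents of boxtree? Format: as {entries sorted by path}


Answer: {hazatram=johe, hitucrus=smismul, slofi/, slofi/soslarn=gakemp}

Derivation:
>>> inscribe p=/kusnifo c=tihu
:: created
>>> inscribe p=/hazatram c=pibrap
:: created
>>> strike p=/hazatram
:: ok
>>> relocate s=/kusnifo d=/hazatram
:: ok
>>> inscribe p=/hitucrus c=smismul
:: created
>>> recite p=/hitucrus
:: smismul
>>> recite p=/kusnifo
:: ToolError: not found
>>> carve p=/slofi
:: ok
>>> recite p=/hazatram
:: tihu
>>> inscribe p=/slofi/soslarn c=gakemp
:: created
>>> recite p=/slofi/soslarn
:: gakemp
>>> inscribe p=/hazatram c=johe
:: overwrote
>>> recite p=/hazatram
:: johe


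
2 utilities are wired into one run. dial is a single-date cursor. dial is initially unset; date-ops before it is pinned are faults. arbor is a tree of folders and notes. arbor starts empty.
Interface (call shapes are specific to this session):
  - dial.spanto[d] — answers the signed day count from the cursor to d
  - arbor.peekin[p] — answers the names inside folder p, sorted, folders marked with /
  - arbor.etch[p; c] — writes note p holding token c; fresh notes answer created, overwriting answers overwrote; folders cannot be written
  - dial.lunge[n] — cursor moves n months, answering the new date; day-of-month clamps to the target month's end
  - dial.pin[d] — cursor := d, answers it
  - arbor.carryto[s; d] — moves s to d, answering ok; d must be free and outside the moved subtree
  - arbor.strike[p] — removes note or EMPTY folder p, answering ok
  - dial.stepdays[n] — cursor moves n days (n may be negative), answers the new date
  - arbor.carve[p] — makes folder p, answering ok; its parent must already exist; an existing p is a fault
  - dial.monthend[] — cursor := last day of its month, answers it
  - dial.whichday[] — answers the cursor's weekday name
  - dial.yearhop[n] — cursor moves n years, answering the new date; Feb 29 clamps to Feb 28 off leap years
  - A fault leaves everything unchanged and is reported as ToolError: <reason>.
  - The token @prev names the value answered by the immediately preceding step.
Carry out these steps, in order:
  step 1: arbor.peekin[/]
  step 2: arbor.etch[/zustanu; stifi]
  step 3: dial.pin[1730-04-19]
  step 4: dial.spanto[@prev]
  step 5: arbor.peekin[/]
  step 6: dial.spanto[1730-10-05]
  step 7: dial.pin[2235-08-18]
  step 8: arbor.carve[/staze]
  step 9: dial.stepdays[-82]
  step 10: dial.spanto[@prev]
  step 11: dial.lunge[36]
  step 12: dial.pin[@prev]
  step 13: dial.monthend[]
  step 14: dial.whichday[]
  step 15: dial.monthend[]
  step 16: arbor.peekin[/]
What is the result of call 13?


# peekin(p=/) -> []
# etch(p=/zustanu, c=stifi) -> created
# pin(d=1730-04-19) -> 1730-04-19
# spanto(d=@prev) -> 0
# peekin(p=/) -> [zustanu]
# spanto(d=1730-10-05) -> 169
# pin(d=2235-08-18) -> 2235-08-18
# carve(p=/staze) -> ok
# stepdays(n=-82) -> 2235-05-28
# spanto(d=@prev) -> 0
# lunge(n=36) -> 2238-05-28
# pin(d=@prev) -> 2238-05-28
# monthend() -> 2238-05-31
# whichday() -> Thursday
# monthend() -> 2238-05-31
# peekin(p=/) -> [staze/, zustanu]

Answer: 2238-05-31
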